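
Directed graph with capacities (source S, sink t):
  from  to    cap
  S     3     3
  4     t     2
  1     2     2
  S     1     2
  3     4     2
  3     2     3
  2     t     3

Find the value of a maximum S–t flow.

5

Augment S->1->2->t: bottleneck 2. Total 2.
Augment S->3->2->t: bottleneck 1. Total 3.
Augment S->3->4->t: bottleneck 2. Total 5.
No augmenting path remains in the residual graph.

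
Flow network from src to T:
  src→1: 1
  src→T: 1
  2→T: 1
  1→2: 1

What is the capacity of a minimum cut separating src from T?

2

Max flow = 2 (via 2 augmenting paths).
In the residual at optimum, the set reachable from src is {src}.
Cut edges: src→1 (cap 1), src→T (cap 1). Sum = 2.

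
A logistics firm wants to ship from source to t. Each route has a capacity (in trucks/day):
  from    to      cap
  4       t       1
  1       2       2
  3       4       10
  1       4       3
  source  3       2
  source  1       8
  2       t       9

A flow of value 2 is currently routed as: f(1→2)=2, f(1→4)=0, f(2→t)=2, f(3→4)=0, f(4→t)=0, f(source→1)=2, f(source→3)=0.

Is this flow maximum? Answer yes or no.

Residual path source→1→4→t has bottleneck 1 > 0.
Pushing 1 along it raises the flow to 3, so the given flow is not maximum.

No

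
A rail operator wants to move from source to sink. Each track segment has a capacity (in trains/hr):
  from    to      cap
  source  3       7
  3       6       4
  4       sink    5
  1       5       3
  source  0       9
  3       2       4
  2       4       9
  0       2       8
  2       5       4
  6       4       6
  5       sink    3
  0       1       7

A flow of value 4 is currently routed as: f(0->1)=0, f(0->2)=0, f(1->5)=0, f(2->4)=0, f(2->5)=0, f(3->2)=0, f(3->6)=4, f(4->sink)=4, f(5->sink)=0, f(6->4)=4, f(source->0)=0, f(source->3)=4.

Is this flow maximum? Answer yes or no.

No

Residual path source->3->2->4->sink has bottleneck 1 > 0.
Pushing 1 along it raises the flow to 5, so the given flow is not maximum.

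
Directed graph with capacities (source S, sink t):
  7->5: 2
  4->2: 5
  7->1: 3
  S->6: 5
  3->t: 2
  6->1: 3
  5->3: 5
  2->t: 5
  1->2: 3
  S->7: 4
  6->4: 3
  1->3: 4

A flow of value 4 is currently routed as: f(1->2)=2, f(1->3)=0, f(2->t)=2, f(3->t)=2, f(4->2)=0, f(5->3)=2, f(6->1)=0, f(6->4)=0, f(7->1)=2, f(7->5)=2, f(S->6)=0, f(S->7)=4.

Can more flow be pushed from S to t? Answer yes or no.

Residual path S->6->1->2->t has bottleneck 1 > 0.
Pushing 1 along it raises the flow to 5, so the given flow is not maximum.

Yes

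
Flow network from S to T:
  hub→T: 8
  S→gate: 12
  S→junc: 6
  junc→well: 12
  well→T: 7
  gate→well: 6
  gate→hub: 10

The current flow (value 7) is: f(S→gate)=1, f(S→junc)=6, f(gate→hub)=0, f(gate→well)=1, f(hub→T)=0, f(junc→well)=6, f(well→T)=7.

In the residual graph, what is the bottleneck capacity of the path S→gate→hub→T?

Residual capacities along the path: S→gate: 11, gate→hub: 10, hub→T: 8.
Minimum is 8.

8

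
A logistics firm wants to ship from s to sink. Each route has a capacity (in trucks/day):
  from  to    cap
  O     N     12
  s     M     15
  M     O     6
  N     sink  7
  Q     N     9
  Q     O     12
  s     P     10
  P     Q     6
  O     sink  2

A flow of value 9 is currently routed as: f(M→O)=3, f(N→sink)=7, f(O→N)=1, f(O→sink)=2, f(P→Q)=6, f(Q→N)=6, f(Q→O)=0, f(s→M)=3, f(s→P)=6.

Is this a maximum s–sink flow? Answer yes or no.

Yes

Residual reachable from s: {M, N, O, P, Q, s}; sink is not reachable.
Saturated cut: O→sink, N→sink with total capacity 9 = current flow value. Flow is maximum.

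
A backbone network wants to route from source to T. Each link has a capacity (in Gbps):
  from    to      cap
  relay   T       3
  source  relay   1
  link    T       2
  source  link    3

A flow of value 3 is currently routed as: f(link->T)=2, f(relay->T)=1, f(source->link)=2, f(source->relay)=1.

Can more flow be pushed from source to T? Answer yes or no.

No

Residual reachable from source: {link, source}; T is not reachable.
Saturated cut: source->relay, link->T with total capacity 3 = current flow value. Flow is maximum.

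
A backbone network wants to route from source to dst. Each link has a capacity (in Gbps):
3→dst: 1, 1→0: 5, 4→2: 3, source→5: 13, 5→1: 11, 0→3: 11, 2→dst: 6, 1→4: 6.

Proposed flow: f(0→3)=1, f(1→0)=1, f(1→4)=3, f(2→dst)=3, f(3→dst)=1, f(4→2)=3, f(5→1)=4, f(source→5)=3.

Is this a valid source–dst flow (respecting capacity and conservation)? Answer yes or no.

No

Conservation fails at 5: inflow 3 ≠ outflow 4.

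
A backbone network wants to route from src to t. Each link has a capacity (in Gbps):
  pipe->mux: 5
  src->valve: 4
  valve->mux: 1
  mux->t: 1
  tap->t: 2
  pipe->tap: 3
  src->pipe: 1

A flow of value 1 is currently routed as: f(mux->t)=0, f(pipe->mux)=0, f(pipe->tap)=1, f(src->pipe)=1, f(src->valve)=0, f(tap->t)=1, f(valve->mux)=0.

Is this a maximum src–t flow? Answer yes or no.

Residual path src->valve->mux->t has bottleneck 1 > 0.
Pushing 1 along it raises the flow to 2, so the given flow is not maximum.

No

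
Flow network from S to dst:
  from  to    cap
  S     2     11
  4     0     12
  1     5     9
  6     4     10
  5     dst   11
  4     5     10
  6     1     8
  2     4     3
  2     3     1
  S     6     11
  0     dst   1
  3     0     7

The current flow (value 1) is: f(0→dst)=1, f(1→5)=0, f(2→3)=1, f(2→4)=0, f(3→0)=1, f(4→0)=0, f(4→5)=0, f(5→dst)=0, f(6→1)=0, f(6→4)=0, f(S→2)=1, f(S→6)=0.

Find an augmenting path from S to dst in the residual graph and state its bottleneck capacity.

Residual along S→2→4→5→dst: S→2: 10, 2→4: 3, 4→5: 10, 5→dst: 11.
Bottleneck = min = 3.

S→2→4→5→dst, bottleneck 3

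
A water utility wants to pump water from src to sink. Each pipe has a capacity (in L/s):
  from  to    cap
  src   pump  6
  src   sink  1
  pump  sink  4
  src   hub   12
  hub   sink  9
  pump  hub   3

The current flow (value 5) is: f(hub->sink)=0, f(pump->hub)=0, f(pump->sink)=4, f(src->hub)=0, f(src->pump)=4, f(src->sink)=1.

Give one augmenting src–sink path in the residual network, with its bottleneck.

src->hub->sink, bottleneck 9

Residual along src->hub->sink: src->hub: 12, hub->sink: 9.
Bottleneck = min = 9.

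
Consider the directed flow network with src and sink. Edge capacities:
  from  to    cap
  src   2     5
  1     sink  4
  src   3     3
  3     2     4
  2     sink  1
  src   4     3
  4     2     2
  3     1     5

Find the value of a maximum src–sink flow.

4

Augment src→2→sink: bottleneck 1. Total 1.
Augment src→3→1→sink: bottleneck 3. Total 4.
No augmenting path remains in the residual graph.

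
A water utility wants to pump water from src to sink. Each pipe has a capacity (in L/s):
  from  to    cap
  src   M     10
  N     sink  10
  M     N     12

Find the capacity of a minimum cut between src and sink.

10

Max flow = 10 (via 1 augmenting path).
In the residual at optimum, the set reachable from src is {src}.
Cut edges: src->M (cap 10). Sum = 10.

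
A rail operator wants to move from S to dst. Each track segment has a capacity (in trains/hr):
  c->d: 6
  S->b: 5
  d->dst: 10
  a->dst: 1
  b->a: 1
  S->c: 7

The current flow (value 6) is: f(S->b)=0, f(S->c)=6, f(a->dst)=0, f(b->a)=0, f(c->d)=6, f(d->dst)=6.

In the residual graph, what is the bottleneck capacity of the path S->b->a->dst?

1

Residual capacities along the path: S->b: 5, b->a: 1, a->dst: 1.
Minimum is 1.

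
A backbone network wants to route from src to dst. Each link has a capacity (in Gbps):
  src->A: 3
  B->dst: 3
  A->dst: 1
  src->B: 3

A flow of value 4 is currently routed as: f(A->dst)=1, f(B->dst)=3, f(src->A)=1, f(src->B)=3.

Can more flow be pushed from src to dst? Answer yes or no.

Residual reachable from src: {A, src}; dst is not reachable.
Saturated cut: src->B, A->dst with total capacity 4 = current flow value. Flow is maximum.

No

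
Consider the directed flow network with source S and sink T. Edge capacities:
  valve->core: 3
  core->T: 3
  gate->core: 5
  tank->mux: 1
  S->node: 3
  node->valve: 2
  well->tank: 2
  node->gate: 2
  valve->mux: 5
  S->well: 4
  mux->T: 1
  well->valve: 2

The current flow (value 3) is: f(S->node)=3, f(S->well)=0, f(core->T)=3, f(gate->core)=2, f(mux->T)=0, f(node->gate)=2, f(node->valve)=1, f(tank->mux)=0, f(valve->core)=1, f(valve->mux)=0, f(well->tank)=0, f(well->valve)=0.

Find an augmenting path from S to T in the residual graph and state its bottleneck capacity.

S->well->valve->mux->T, bottleneck 1

Residual along S->well->valve->mux->T: S->well: 4, well->valve: 2, valve->mux: 5, mux->T: 1.
Bottleneck = min = 1.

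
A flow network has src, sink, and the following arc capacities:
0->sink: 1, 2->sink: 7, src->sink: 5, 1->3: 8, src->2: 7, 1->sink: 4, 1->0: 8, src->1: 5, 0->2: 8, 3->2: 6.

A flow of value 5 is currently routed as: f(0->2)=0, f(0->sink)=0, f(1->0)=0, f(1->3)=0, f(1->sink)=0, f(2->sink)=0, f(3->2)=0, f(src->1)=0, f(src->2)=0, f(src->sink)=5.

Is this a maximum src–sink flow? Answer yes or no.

No

Residual path src->1->sink has bottleneck 4 > 0.
Pushing 4 along it raises the flow to 9, so the given flow is not maximum.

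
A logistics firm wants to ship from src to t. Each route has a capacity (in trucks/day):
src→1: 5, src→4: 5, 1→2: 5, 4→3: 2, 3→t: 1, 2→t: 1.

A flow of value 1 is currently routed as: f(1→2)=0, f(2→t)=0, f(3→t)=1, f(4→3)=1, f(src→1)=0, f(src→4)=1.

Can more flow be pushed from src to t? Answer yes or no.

Residual path src→1→2→t has bottleneck 1 > 0.
Pushing 1 along it raises the flow to 2, so the given flow is not maximum.

Yes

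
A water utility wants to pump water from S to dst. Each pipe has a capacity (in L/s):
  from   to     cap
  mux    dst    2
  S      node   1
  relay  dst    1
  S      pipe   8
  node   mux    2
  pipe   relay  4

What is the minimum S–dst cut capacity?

2

Max flow = 2 (via 2 augmenting paths).
In the residual at optimum, the set reachable from S is {S, pipe, relay}.
Cut edges: S→node (cap 1), relay→dst (cap 1). Sum = 2.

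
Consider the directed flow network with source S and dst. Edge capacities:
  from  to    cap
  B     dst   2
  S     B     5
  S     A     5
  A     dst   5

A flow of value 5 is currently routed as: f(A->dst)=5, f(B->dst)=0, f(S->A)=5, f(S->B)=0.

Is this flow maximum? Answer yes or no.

No

Residual path S->B->dst has bottleneck 2 > 0.
Pushing 2 along it raises the flow to 7, so the given flow is not maximum.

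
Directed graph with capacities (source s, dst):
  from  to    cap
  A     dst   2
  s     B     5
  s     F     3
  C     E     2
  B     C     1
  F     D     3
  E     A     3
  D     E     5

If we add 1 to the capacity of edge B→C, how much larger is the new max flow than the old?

0

Original max flow = 2.
Edge B→C does not cross the min cut (source side {A, B, C, D, E, F, s}), so extra capacity there cannot help.
New max flow = 2. Increase = 0.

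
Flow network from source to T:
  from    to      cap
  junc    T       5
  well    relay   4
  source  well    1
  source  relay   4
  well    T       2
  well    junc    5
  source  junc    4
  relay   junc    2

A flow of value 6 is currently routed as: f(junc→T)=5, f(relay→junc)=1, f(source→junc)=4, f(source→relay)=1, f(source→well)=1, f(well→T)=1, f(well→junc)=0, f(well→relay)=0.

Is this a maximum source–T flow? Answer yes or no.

Yes

Residual reachable from source: {junc, relay, source}; T is not reachable.
Saturated cut: source→well, junc→T with total capacity 6 = current flow value. Flow is maximum.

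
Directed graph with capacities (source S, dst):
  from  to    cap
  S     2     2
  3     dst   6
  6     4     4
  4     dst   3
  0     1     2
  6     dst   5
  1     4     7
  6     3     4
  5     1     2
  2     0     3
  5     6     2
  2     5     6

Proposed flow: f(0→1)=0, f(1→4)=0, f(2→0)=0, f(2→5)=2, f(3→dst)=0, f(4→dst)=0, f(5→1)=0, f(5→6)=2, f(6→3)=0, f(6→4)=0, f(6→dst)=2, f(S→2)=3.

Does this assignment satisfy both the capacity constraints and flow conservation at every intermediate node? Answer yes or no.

No

Capacity violated on S→2: flow 3 > capacity 2.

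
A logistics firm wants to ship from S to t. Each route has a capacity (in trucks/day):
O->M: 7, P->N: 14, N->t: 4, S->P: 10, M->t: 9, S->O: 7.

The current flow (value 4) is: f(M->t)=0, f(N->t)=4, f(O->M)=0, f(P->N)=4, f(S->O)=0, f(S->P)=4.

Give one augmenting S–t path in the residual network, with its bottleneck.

Residual along S->O->M->t: S->O: 7, O->M: 7, M->t: 9.
Bottleneck = min = 7.

S->O->M->t, bottleneck 7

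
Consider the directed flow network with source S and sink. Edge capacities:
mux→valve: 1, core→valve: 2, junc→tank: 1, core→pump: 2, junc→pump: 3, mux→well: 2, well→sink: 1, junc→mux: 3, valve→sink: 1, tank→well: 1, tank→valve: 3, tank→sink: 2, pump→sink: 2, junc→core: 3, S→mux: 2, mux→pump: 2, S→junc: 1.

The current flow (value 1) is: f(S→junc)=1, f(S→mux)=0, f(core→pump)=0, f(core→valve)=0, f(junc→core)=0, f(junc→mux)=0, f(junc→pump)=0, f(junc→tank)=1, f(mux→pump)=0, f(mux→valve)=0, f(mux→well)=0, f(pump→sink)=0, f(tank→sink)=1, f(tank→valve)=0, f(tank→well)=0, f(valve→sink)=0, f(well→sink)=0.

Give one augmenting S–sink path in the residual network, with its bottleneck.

Residual along S→mux→well→sink: S→mux: 2, mux→well: 2, well→sink: 1.
Bottleneck = min = 1.

S→mux→well→sink, bottleneck 1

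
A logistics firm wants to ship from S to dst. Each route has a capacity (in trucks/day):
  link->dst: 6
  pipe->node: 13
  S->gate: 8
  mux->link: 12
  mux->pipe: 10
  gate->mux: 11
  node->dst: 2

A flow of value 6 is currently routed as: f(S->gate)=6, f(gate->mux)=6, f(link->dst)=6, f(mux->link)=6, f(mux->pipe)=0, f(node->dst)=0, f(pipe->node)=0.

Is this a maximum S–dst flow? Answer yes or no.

Residual path S->gate->mux->pipe->node->dst has bottleneck 2 > 0.
Pushing 2 along it raises the flow to 8, so the given flow is not maximum.

No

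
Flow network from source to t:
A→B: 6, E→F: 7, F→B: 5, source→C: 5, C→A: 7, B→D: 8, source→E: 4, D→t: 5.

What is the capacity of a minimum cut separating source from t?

Max flow = 5 (via 2 augmenting paths).
In the residual at optimum, the set reachable from source is {A, B, C, D, E, F, source}.
Cut edges: D→t (cap 5). Sum = 5.

5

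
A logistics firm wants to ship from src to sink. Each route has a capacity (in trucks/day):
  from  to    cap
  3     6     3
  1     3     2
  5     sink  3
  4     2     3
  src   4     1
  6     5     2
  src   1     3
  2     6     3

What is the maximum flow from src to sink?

2

Augment src->4->2->6->5->sink: bottleneck 1. Total 1.
Augment src->1->3->6->5->sink: bottleneck 1. Total 2.
No augmenting path remains in the residual graph.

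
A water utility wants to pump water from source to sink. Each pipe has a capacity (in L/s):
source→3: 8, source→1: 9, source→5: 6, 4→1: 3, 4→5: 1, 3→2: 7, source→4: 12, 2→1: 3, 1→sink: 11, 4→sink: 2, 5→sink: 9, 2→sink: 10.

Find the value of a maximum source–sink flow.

27

Augment source→4→sink: bottleneck 2. Total 2.
Augment source→5→sink: bottleneck 6. Total 8.
Augment source→1→sink: bottleneck 9. Total 17.
Augment source→3→2→sink: bottleneck 7. Total 24.
Augment source→4→5→sink: bottleneck 1. Total 25.
Augment source→4→1→sink: bottleneck 2. Total 27.
No augmenting path remains in the residual graph.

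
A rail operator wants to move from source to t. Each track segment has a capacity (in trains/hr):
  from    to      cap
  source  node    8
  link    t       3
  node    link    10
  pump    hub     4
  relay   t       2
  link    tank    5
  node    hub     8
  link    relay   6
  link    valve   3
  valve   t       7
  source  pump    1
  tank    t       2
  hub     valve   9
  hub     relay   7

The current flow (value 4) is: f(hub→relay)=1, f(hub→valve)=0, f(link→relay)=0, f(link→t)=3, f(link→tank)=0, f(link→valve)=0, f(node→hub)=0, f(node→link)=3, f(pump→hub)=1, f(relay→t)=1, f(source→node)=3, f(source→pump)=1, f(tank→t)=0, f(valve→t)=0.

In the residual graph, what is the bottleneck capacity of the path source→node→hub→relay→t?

Residual capacities along the path: source→node: 5, node→hub: 8, hub→relay: 6, relay→t: 1.
Minimum is 1.

1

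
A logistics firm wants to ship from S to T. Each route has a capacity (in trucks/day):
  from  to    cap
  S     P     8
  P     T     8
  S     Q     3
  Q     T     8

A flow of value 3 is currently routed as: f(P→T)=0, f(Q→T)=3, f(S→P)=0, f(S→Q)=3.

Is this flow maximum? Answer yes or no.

Residual path S→P→T has bottleneck 8 > 0.
Pushing 8 along it raises the flow to 11, so the given flow is not maximum.

No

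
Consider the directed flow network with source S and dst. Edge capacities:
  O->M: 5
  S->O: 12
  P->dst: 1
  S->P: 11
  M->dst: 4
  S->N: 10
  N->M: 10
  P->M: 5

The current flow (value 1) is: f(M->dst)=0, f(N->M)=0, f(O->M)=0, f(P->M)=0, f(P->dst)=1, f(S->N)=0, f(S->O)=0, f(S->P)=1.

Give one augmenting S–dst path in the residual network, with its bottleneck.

Residual along S->O->M->dst: S->O: 12, O->M: 5, M->dst: 4.
Bottleneck = min = 4.

S->O->M->dst, bottleneck 4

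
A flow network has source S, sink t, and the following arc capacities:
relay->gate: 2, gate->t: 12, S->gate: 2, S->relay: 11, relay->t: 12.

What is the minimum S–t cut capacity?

13

Max flow = 13 (via 2 augmenting paths).
In the residual at optimum, the set reachable from S is {S}.
Cut edges: S->relay (cap 11), S->gate (cap 2). Sum = 13.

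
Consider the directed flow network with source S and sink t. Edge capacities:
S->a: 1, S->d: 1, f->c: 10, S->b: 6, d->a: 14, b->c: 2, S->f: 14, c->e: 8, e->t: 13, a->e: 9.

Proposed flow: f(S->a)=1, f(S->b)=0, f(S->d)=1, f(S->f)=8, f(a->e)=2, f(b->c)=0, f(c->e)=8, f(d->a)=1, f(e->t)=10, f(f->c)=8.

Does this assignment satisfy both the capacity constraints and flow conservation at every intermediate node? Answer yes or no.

Every edge has 0 ≤ f(e) ≤ cap(e).
At each intermediate node, inflow equals outflow.

Yes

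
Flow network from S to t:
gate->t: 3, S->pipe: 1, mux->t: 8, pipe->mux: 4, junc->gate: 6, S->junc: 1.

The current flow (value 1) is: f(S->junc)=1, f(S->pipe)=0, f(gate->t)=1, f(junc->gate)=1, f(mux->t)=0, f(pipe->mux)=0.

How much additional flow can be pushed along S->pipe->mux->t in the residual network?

Residual capacities along the path: S->pipe: 1, pipe->mux: 4, mux->t: 8.
Minimum is 1.

1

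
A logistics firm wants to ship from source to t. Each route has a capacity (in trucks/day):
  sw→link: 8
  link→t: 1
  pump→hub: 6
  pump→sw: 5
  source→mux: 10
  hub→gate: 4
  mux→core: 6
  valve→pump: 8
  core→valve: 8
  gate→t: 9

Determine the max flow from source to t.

5

Augment source→mux→core→valve→pump→hub→gate→t: bottleneck 4. Total 4.
Augment source→mux→core→valve→pump→sw→link→t: bottleneck 1. Total 5.
No augmenting path remains in the residual graph.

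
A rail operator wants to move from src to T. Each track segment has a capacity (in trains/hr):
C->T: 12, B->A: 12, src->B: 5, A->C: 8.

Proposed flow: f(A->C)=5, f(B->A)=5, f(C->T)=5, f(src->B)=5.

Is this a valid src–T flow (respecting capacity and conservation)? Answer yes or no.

Every edge has 0 ≤ f(e) ≤ cap(e).
At each intermediate node, inflow equals outflow.

Yes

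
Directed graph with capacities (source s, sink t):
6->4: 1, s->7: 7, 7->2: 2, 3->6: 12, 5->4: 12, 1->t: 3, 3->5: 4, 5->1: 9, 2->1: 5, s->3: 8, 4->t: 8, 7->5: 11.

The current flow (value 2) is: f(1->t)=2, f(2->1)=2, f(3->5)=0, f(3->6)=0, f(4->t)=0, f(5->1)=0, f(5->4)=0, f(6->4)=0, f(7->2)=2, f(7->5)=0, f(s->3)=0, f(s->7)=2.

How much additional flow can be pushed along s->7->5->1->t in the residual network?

Residual capacities along the path: s->7: 5, 7->5: 11, 5->1: 9, 1->t: 1.
Minimum is 1.

1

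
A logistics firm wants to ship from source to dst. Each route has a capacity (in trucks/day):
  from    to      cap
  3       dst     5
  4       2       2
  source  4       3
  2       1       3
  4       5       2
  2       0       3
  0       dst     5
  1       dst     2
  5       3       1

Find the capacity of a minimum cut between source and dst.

Max flow = 3 (via 2 augmenting paths).
In the residual at optimum, the set reachable from source is {source}.
Cut edges: source->4 (cap 3). Sum = 3.

3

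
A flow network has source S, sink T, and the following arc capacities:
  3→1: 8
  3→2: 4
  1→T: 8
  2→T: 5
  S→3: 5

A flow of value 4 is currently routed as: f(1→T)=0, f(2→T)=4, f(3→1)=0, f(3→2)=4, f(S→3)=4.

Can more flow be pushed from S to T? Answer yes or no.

Yes

Residual path S→3→1→T has bottleneck 1 > 0.
Pushing 1 along it raises the flow to 5, so the given flow is not maximum.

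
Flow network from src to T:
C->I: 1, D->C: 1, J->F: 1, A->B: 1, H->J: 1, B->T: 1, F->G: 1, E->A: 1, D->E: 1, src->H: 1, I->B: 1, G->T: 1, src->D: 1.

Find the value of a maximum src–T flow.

2

Augment src->H->J->F->G->T: bottleneck 1. Total 1.
Augment src->D->E->A->B->T: bottleneck 1. Total 2.
No augmenting path remains in the residual graph.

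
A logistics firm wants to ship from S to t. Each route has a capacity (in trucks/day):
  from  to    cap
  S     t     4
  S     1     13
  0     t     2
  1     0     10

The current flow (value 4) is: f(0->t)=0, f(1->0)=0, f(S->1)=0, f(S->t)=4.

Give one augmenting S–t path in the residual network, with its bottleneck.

Residual along S->1->0->t: S->1: 13, 1->0: 10, 0->t: 2.
Bottleneck = min = 2.

S->1->0->t, bottleneck 2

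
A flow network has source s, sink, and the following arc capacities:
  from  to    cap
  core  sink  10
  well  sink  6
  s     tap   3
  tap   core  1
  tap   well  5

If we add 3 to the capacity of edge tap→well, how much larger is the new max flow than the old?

0

Original max flow = 3.
Edge tap→well does not cross the min cut (source side {s}), so extra capacity there cannot help.
New max flow = 3. Increase = 0.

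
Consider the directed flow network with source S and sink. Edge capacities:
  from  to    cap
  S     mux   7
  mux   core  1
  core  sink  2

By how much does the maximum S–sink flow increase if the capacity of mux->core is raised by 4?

1

Original max flow = 1.
After raising cap(mux->core), augmenting paths through that edge carry 1 more unit.
New max flow = 2. Increase = 1.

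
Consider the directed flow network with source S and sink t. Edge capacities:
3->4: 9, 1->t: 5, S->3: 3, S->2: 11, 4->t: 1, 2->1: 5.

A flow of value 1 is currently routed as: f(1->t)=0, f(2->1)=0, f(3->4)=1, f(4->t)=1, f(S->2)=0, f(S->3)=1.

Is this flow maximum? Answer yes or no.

No

Residual path S->2->1->t has bottleneck 5 > 0.
Pushing 5 along it raises the flow to 6, so the given flow is not maximum.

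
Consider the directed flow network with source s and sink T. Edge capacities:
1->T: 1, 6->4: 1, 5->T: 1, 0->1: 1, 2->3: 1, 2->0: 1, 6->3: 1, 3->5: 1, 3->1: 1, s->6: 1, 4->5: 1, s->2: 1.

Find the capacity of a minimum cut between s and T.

2

Max flow = 2 (via 2 augmenting paths).
In the residual at optimum, the set reachable from s is {s}.
Cut edges: s->2 (cap 1), s->6 (cap 1). Sum = 2.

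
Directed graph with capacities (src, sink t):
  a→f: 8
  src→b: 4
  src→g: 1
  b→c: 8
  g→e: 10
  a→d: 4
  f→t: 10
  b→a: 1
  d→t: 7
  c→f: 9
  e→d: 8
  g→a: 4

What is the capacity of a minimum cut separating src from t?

Max flow = 5 (via 2 augmenting paths).
In the residual at optimum, the set reachable from src is {src}.
Cut edges: src→b (cap 4), src→g (cap 1). Sum = 5.

5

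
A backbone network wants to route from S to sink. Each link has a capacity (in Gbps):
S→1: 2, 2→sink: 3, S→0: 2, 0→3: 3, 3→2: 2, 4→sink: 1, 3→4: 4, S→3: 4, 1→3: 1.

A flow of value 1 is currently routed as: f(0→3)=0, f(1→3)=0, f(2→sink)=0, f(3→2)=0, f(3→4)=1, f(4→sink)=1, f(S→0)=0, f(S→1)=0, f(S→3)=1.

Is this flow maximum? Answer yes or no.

Residual path S→3→2→sink has bottleneck 2 > 0.
Pushing 2 along it raises the flow to 3, so the given flow is not maximum.

No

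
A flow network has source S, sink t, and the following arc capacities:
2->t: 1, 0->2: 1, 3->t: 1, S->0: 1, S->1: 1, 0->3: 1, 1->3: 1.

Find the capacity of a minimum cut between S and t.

2

Max flow = 2 (via 2 augmenting paths).
In the residual at optimum, the set reachable from S is {S}.
Cut edges: S->0 (cap 1), S->1 (cap 1). Sum = 2.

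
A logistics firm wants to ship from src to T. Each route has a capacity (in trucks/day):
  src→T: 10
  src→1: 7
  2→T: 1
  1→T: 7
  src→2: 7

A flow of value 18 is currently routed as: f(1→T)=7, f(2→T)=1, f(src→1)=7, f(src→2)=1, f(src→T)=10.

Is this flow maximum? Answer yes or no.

Yes

Residual reachable from src: {2, src}; T is not reachable.
Saturated cut: src→1, src→T, 2→T with total capacity 18 = current flow value. Flow is maximum.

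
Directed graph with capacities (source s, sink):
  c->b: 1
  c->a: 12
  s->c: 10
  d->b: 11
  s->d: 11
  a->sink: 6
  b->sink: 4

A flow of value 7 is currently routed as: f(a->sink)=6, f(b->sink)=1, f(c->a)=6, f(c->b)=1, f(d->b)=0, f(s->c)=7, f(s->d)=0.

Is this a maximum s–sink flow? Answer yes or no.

No

Residual path s->d->b->sink has bottleneck 3 > 0.
Pushing 3 along it raises the flow to 10, so the given flow is not maximum.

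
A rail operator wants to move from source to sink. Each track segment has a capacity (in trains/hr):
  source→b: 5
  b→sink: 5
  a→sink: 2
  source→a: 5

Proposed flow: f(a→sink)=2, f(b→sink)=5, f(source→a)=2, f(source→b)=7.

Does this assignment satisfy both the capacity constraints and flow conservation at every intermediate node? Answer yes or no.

No

Capacity violated on source→b: flow 7 > capacity 5.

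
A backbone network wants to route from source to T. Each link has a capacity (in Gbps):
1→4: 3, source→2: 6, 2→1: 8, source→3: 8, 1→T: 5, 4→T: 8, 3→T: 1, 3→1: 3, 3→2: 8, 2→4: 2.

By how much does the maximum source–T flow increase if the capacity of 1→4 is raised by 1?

Original max flow = 11.
After raising cap(1→4), augmenting paths through that edge carry 1 more unit.
New max flow = 12. Increase = 1.

1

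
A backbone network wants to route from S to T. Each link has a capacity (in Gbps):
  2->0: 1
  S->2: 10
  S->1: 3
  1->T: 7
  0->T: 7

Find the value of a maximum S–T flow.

Augment S->1->T: bottleneck 3. Total 3.
Augment S->2->0->T: bottleneck 1. Total 4.
No augmenting path remains in the residual graph.

4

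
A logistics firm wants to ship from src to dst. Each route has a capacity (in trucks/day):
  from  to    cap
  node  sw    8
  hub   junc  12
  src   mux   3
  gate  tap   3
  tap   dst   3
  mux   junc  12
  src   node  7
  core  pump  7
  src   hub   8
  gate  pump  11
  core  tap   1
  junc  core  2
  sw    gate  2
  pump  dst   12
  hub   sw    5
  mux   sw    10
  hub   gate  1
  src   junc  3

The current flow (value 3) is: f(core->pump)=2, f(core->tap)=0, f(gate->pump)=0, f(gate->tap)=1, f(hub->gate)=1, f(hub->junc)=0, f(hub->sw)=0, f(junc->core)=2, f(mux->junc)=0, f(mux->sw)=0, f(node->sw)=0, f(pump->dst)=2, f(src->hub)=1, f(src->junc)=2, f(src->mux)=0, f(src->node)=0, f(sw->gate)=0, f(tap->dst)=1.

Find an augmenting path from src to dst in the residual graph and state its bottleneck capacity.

Residual along src->mux->sw->gate->tap->dst: src->mux: 3, mux->sw: 10, sw->gate: 2, gate->tap: 2, tap->dst: 2.
Bottleneck = min = 2.

src->mux->sw->gate->tap->dst, bottleneck 2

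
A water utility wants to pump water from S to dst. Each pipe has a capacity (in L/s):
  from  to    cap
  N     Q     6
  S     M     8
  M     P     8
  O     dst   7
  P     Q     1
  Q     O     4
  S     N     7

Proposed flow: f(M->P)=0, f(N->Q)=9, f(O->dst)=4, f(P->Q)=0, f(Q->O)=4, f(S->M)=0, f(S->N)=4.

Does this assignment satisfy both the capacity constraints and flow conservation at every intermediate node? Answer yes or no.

Capacity violated on N->Q: flow 9 > capacity 6.

No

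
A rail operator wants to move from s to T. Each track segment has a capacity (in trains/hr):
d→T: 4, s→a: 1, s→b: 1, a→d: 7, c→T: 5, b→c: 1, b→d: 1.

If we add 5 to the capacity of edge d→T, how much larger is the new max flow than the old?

0

Original max flow = 2.
Edge d→T does not cross the min cut (source side {s}), so extra capacity there cannot help.
New max flow = 2. Increase = 0.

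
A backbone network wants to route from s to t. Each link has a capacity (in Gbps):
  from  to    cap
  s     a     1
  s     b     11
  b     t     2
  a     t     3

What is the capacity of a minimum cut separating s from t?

3

Max flow = 3 (via 2 augmenting paths).
In the residual at optimum, the set reachable from s is {b, s}.
Cut edges: s→a (cap 1), b→t (cap 2). Sum = 3.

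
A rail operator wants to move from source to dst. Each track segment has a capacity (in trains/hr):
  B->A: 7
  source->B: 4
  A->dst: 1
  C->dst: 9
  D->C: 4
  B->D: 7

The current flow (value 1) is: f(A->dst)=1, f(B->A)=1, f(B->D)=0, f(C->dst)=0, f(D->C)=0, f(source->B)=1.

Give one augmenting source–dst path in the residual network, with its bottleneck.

Residual along source->B->D->C->dst: source->B: 3, B->D: 7, D->C: 4, C->dst: 9.
Bottleneck = min = 3.

source->B->D->C->dst, bottleneck 3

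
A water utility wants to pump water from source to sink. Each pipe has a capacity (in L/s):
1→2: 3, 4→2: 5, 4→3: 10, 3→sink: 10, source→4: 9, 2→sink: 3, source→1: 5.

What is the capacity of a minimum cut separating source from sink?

Max flow = 12 (via 2 augmenting paths).
In the residual at optimum, the set reachable from source is {1, source}.
Cut edges: source→4 (cap 9), 1→2 (cap 3). Sum = 12.

12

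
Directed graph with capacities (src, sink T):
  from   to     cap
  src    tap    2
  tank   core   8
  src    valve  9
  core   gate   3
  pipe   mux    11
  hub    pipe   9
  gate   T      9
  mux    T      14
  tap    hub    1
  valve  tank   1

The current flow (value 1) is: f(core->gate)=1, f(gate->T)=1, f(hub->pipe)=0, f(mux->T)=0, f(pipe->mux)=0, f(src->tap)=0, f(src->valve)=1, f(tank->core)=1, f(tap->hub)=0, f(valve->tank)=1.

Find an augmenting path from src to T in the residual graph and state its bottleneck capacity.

src->tap->hub->pipe->mux->T, bottleneck 1

Residual along src->tap->hub->pipe->mux->T: src->tap: 2, tap->hub: 1, hub->pipe: 9, pipe->mux: 11, mux->T: 14.
Bottleneck = min = 1.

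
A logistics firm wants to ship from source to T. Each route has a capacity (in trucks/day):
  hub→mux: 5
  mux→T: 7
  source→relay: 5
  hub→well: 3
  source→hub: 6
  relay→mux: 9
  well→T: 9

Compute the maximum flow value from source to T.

Augment source→relay→mux→T: bottleneck 5. Total 5.
Augment source→hub→mux→T: bottleneck 2. Total 7.
Augment source→hub→well→T: bottleneck 3. Total 10.
No augmenting path remains in the residual graph.

10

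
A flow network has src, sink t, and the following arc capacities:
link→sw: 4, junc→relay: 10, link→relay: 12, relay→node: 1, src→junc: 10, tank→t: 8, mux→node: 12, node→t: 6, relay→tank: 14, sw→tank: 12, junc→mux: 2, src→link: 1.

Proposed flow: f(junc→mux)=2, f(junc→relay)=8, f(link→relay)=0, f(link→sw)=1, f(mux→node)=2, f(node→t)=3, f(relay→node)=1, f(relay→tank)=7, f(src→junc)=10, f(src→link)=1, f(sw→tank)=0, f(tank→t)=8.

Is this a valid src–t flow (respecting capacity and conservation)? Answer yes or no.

Conservation fails at sw: inflow 1 ≠ outflow 0.

No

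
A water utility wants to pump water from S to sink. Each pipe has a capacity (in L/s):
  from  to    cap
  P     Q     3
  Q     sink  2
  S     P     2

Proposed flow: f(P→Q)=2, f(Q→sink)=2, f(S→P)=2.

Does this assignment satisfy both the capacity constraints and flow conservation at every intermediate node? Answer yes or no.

Every edge has 0 ≤ f(e) ≤ cap(e).
At each intermediate node, inflow equals outflow.

Yes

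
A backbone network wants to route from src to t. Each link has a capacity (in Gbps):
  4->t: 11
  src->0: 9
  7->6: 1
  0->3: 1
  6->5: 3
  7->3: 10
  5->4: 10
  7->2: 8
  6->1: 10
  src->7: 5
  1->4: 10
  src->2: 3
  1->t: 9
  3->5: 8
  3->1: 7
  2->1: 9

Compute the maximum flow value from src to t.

Augment src->2->1->t: bottleneck 3. Total 3.
Augment src->0->3->1->t: bottleneck 1. Total 4.
Augment src->7->6->1->t: bottleneck 1. Total 5.
Augment src->7->2->1->t: bottleneck 4. Total 9.
No augmenting path remains in the residual graph.

9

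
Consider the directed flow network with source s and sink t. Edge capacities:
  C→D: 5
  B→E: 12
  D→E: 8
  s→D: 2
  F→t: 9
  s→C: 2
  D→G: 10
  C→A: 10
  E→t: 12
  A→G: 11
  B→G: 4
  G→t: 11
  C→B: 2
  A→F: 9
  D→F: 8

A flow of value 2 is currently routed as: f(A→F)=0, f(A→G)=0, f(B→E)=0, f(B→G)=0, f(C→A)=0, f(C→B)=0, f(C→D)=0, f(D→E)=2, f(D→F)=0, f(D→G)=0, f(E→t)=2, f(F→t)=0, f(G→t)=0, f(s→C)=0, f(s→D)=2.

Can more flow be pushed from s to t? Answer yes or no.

Yes

Residual path s→C→D→E→t has bottleneck 2 > 0.
Pushing 2 along it raises the flow to 4, so the given flow is not maximum.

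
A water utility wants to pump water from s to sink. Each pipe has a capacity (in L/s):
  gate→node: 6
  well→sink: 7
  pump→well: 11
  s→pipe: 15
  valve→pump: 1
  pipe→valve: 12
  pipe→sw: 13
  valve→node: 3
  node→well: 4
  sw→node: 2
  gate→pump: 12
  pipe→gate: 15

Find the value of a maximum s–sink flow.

7

Augment s→pipe→sw→node→well→sink: bottleneck 2. Total 2.
Augment s→pipe→gate→pump→well→sink: bottleneck 5. Total 7.
No augmenting path remains in the residual graph.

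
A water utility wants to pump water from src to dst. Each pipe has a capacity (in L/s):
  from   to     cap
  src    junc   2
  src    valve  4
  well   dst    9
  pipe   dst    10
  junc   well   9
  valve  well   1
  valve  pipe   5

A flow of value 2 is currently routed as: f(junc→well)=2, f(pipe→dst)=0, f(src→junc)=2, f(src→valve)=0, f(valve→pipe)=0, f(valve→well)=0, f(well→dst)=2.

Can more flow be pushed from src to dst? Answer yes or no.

Residual path src→valve→well→dst has bottleneck 1 > 0.
Pushing 1 along it raises the flow to 3, so the given flow is not maximum.

Yes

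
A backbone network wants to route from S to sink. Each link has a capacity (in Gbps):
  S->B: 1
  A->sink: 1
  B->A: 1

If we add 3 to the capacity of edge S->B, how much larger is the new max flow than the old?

0

Original max flow = 1.
Even with extra capacity on S->B, another cut of capacity 1 remains binding.
New max flow = 1. Increase = 0.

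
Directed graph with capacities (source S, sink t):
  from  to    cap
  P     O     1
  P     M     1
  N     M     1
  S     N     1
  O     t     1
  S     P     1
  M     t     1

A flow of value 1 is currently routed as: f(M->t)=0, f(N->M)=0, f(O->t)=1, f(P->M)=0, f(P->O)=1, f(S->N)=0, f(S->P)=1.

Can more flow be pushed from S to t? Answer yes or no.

Residual path S->N->M->t has bottleneck 1 > 0.
Pushing 1 along it raises the flow to 2, so the given flow is not maximum.

Yes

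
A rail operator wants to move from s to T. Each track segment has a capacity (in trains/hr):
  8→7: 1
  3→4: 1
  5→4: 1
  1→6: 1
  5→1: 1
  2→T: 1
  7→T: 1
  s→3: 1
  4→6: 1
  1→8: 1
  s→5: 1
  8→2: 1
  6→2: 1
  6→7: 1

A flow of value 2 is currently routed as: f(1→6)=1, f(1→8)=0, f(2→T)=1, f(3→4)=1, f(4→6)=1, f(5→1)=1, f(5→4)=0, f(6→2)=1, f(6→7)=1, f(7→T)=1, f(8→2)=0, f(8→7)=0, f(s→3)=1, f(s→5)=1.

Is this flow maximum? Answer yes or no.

Yes

Residual reachable from s: {s}; T is not reachable.
Saturated cut: s→3, s→5 with total capacity 2 = current flow value. Flow is maximum.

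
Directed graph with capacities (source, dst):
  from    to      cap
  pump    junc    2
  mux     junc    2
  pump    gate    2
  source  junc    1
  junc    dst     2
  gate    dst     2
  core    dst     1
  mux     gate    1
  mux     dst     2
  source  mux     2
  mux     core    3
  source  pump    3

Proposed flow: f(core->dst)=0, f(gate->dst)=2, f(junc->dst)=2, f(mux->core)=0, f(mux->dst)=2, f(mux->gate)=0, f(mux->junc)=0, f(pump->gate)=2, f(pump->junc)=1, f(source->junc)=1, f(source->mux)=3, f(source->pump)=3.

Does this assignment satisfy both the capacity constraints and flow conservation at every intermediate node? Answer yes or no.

Capacity violated on source->mux: flow 3 > capacity 2.

No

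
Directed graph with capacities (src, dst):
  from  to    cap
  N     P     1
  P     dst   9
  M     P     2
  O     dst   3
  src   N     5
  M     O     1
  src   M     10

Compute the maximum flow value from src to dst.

4

Augment src->M->O->dst: bottleneck 1. Total 1.
Augment src->M->P->dst: bottleneck 2. Total 3.
Augment src->N->P->dst: bottleneck 1. Total 4.
No augmenting path remains in the residual graph.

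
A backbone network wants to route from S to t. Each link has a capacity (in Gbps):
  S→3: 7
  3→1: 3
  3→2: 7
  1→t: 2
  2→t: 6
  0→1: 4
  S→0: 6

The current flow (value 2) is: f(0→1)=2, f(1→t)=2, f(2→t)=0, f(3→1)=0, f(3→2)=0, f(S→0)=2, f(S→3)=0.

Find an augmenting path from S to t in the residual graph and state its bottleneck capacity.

S→3→2→t, bottleneck 6

Residual along S→3→2→t: S→3: 7, 3→2: 7, 2→t: 6.
Bottleneck = min = 6.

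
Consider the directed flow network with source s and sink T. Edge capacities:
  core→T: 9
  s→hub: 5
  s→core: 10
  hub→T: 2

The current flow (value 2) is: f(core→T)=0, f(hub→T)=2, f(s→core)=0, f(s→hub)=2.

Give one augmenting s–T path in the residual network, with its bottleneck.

Residual along s→core→T: s→core: 10, core→T: 9.
Bottleneck = min = 9.

s→core→T, bottleneck 9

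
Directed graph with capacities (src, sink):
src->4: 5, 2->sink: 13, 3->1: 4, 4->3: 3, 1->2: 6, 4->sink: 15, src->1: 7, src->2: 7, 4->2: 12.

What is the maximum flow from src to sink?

Augment src->4->sink: bottleneck 5. Total 5.
Augment src->2->sink: bottleneck 7. Total 12.
Augment src->1->2->sink: bottleneck 6. Total 18.
No augmenting path remains in the residual graph.

18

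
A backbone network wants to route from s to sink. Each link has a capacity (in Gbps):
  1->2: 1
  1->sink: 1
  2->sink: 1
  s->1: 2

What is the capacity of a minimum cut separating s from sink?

Max flow = 2 (via 2 augmenting paths).
In the residual at optimum, the set reachable from s is {s}.
Cut edges: s->1 (cap 2). Sum = 2.

2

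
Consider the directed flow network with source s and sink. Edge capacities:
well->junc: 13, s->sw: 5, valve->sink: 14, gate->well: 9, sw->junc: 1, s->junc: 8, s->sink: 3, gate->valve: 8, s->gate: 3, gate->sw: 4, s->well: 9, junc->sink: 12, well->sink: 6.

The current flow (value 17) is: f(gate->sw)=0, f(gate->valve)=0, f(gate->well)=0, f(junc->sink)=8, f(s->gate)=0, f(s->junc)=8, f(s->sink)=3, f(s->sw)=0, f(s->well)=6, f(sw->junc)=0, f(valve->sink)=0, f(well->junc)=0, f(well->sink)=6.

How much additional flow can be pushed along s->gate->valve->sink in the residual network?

3

Residual capacities along the path: s->gate: 3, gate->valve: 8, valve->sink: 14.
Minimum is 3.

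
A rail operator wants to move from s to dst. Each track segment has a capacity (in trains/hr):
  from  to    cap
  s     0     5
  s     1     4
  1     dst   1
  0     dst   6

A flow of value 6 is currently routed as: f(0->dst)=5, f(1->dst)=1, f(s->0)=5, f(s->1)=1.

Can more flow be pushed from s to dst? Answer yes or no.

No

Residual reachable from s: {1, s}; dst is not reachable.
Saturated cut: s->0, 1->dst with total capacity 6 = current flow value. Flow is maximum.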